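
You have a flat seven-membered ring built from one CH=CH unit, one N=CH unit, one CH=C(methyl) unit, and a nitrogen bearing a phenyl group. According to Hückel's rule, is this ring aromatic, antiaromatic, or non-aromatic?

Every ring atom contributes a p orbital perpendicular to the ring (the double-bond atoms are sp², each contributing one p electron; the doubly-bonded nitrogens are pyridine-type — their lone pairs lie in the ring plane, leaving one electron in the p orbital; the pyrrole-type nitrogen donates its lone pair from the p orbital), so the π system is cyclic and fully conjugated.
π-electron count: 3 × 2 = 6 from the double-bond units + 2 from the N(phenyl) atom = 8.
A 4n π count (8, n = 2) in a planar conjugated ring means antiaromatic.

Antiaromatic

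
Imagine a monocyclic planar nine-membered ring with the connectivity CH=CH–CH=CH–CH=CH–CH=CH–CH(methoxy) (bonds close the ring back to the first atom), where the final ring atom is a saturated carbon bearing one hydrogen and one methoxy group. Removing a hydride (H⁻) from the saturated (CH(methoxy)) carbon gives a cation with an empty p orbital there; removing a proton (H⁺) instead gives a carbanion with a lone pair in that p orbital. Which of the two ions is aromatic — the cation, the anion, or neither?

The anion

In both ions every ring atom is sp² and contributes a p orbital, so both rings are fully conjugated.
Cation: 4 × 2 + 0 = 8 π electrons → 4(2), antiaromatic.
Anion: 4 × 2 + 2 = 10 π electrons → 4(2)+2, aromatic.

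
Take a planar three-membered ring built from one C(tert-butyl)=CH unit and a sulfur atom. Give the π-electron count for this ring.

All ring atoms are sp² and supply a p orbital to the ring (every atom in a ring double bond is sp² and brings one electron to the p orbital; the sulfur donates one lone pair from its p orbital); the conjugation is uninterrupted.
Adding the contributions, 1 × 2 = 2 from the double-bond unit + 2 from the S atom = 4.

4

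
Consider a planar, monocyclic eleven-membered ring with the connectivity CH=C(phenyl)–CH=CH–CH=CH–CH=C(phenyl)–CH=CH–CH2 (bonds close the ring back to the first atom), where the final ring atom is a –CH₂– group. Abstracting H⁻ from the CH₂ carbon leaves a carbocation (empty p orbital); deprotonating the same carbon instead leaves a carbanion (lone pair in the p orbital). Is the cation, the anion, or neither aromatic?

The cation

Both ions have a continuous loop of p orbitals — each ring atom is sp².
Cation: 5 × 2 + 0 = 10 π electrons → 4(2)+2, aromatic.
Anion: 5 × 2 + 2 = 12 π electrons → 4(3), antiaromatic.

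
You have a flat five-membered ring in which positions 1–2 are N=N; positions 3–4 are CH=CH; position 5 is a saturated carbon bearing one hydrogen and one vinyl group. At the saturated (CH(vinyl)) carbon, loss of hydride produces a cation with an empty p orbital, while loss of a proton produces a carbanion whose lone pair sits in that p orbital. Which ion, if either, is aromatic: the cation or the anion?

In both ions every ring atom is sp² and contributes a p orbital, so both rings are fully conjugated.
Cation: 2 × 2 + 0 = 4 π electrons → 4(1), antiaromatic.
Anion: 2 × 2 + 2 = 6 π electrons → 4(1)+2, aromatic.

The anion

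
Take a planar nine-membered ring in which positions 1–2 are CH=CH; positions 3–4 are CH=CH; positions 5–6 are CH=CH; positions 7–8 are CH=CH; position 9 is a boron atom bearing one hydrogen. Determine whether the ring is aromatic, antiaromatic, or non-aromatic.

Antiaromatic

Check conjugation: the double-bond atoms are sp², each contributing one p electron; the boron has an empty p orbital — every position has a p orbital, so the cyclic π system is continuous.
π-electron count: 4 × 2 = 8 from the double-bond units + 0 from the BH atom = 8.
A 4n π count (8, n = 2) in a planar conjugated ring means antiaromatic.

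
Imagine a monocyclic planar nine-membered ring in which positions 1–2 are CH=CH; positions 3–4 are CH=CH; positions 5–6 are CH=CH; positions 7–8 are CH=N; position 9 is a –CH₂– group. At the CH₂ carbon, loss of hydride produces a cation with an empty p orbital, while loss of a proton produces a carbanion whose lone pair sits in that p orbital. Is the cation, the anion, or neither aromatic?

The anion

Once that carbon is sp², every ring atom has a p orbital and both ions are fully conjugated.
Cation: 4 × 2 + 0 = 8 π electrons → 4(2), antiaromatic.
Anion: 4 × 2 + 2 = 10 π electrons → 4(2)+2, aromatic.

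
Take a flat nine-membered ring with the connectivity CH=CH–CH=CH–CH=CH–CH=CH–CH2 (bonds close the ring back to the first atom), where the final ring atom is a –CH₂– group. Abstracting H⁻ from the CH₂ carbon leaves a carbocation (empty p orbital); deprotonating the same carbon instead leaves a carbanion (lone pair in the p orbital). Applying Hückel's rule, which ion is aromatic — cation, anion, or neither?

Once that carbon is sp², every ring atom has a p orbital and both ions are fully conjugated.
Cation: 4 × 2 + 0 = 8 π electrons → 4(2), antiaromatic.
Anion: 4 × 2 + 2 = 10 π electrons → 4(2)+2, aromatic.

The anion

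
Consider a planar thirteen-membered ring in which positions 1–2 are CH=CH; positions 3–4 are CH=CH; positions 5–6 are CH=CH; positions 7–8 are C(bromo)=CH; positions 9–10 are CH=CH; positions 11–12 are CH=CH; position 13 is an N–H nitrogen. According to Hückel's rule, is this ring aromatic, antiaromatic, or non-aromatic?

The p orbitals form a continuous loop: the double-bond atoms are sp², each contributing one p electron; the pyrrole-type nitrogen donates its lone pair from the p orbital. The ring is fully conjugated.
Tallying contributions gives 6 × 2 = 12 from the double-bond units + 2 from the NH atom = 14.
That gives a 4n+2 count (14, n = 3).

Aromatic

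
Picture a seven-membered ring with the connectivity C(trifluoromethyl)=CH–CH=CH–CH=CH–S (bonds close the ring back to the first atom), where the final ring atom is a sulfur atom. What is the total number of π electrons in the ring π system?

Every ring atom contributes a p orbital perpendicular to the ring (the double-bond atoms are sp², each contributing one p electron; the sulfur donates one lone pair from its p orbital), so the π system is cyclic and fully conjugated.
π-electron count: 3 × 2 = 6 from the double-bond units + 2 from the S atom = 8.

8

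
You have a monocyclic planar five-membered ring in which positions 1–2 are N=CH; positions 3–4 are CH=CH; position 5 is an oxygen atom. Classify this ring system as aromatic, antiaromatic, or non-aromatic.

Aromatic

Every ring atom contributes a p orbital perpendicular to the ring (every atom in a ring double bond is sp² and brings one electron to the p orbital; the doubly-bonded nitrogens are pyridine-type — their lone pairs lie in the ring plane, leaving one electron in the p orbital; the oxygen donates one lone pair from its p orbital), so the π system is cyclic and fully conjugated.
Counting π electrons: 2 × 2 = 4 from the double-bond units + 2 from the O atom = 6.
6 = 4(1) + 2, which satisfies Hückel's 4n+2 rule.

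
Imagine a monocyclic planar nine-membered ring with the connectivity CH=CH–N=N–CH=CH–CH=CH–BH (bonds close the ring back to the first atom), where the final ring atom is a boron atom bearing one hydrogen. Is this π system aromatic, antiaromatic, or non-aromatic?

Every ring atom contributes a p orbital perpendicular to the ring (every atom in a ring double bond is sp² and brings one electron to the p orbital; the doubly-bonded nitrogens are pyridine-type — their lone pairs lie in the ring plane, leaving one electron in the p orbital; the boron has an empty p orbital), so the π system is cyclic and fully conjugated.
π-electron count: 4 × 2 = 8 from the double-bond units + 0 from the BH atom = 8.
8 = 4(2); a planar, fully conjugated 4n system is antiaromatic.

Antiaromatic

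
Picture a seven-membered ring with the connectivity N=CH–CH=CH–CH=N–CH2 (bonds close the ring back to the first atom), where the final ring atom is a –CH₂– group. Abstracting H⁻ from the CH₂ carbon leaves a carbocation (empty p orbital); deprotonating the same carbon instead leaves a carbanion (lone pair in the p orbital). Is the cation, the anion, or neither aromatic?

The cation

In both ions every ring atom is sp² and contributes a p orbital, so both rings are fully conjugated.
Cation: 3 × 2 + 0 = 6 π electrons → 4(1)+2, aromatic.
Anion: 3 × 2 + 2 = 8 π electrons → 4(2), antiaromatic.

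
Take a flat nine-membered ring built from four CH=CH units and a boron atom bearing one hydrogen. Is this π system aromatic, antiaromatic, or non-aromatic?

Antiaromatic

All ring atoms are sp² and supply a p orbital to the ring (each doubly-bonded ring atom is sp² with one p-orbital electron; the boron has an empty p orbital); the conjugation is uninterrupted.
π-electron count: 4 × 2 = 8 from the double-bond units + 0 from the BH atom = 8.
8 is a 4n count (n = 2), so the planar conjugated ring is antiaromatic.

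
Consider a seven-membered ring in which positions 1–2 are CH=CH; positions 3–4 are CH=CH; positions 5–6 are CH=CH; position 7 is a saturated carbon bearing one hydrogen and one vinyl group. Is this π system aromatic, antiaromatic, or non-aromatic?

Non-aromatic

The CH(vinyl) carbon is saturated: that saturated carbon is sp³ and has no p orbital in the ring π system. Conjugation is not continuous around the ring.
Hückel's rule only applies to fully conjugated rings, so this one is simply non-aromatic.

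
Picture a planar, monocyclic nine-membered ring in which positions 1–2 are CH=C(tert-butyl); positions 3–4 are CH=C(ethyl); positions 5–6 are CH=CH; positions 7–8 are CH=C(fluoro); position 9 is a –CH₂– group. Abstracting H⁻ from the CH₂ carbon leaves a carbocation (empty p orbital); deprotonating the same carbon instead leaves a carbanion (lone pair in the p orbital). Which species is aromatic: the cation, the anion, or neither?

In both ions every ring atom is sp² and contributes a p orbital, so both rings are fully conjugated.
Cation: 4 × 2 + 0 = 8 π electrons → 4(2), antiaromatic.
Anion: 4 × 2 + 2 = 10 π electrons → 4(2)+2, aromatic.

The anion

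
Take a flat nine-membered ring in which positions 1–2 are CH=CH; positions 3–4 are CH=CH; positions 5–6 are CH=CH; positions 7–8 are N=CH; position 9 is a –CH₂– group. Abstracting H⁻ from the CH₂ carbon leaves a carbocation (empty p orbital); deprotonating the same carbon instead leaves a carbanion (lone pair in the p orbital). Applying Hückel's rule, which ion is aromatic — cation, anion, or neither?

The anion

Both ions have a continuous loop of p orbitals — each ring atom is sp².
Cation: 4 × 2 + 0 = 8 π electrons → 4(2), antiaromatic.
Anion: 4 × 2 + 2 = 10 π electrons → 4(2)+2, aromatic.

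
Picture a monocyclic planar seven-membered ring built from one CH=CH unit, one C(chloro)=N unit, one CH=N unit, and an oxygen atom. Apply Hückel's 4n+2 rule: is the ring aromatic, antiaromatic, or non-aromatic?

All ring atoms are sp² and supply a p orbital to the ring (every atom in a ring double bond is sp² and brings one electron to the p orbital; each =N– nitrogen is pyridine-type (lone pair in the sp² plane, one electron in the p orbital); the oxygen donates one lone pair from its p orbital); the conjugation is uninterrupted.
Adding the contributions, 3 × 2 = 6 from the double-bond units + 2 from the O atom = 8.
A 4n π count (8, n = 2) in a planar conjugated ring means antiaromatic.

Antiaromatic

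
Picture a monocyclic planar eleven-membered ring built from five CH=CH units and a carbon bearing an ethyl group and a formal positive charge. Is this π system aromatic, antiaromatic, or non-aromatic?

Every ring atom contributes a p orbital perpendicular to the ring (the double-bond atoms are sp², each contributing one p electron; the carbocation has an empty p orbital), so the π system is cyclic and fully conjugated.
Adding the contributions, 5 × 2 = 10 from the double-bond units + 0 from the C(ethyl)(+) atom = 10.
With 10 π electrons (n = 2), the Hückel 4n+2 condition holds.

Aromatic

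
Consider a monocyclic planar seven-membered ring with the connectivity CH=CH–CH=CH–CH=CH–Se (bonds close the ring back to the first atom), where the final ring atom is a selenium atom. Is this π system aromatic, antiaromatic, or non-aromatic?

Check conjugation: each doubly-bonded ring atom is sp² with one p-orbital electron; the selenium donates one lone pair from its p orbital — every position has a p orbital, so the cyclic π system is continuous.
π-electron count: 3 × 2 = 6 from the double-bond units + 2 from the Se atom = 8.
A 4n π count (8, n = 2) in a planar conjugated ring means antiaromatic.

Antiaromatic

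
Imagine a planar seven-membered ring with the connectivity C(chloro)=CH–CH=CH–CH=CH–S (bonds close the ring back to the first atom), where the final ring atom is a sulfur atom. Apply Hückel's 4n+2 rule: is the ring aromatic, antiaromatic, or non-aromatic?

All ring atoms are sp² and supply a p orbital to the ring (every atom in a ring double bond is sp² and brings one electron to the p orbital; the sulfur donates one lone pair from its p orbital); the conjugation is uninterrupted.
Adding the contributions, 3 × 2 = 6 from the double-bond units + 2 from the S atom = 8.
8 = 4(2); a planar, fully conjugated 4n system is antiaromatic.

Antiaromatic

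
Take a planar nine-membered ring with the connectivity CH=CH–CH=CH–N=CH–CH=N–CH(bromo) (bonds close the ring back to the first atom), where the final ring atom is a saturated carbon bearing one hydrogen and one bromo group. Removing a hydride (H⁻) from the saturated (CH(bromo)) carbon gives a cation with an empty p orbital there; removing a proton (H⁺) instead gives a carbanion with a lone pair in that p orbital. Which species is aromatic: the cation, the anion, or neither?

In both ions every ring atom is sp² and contributes a p orbital, so both rings are fully conjugated.
Cation: 4 × 2 + 0 = 8 π electrons → 4(2), antiaromatic.
Anion: 4 × 2 + 2 = 10 π electrons → 4(2)+2, aromatic.

The anion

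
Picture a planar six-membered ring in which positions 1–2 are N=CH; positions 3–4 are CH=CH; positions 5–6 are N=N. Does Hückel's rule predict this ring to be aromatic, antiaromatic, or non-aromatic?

Aromatic

All ring atoms are sp² and supply a p orbital to the ring (every atom in a ring double bond is sp² and brings one electron to the p orbital; the doubly-bonded nitrogens are pyridine-type — their lone pairs lie in the ring plane, leaving one electron in the p orbital); the conjugation is uninterrupted.
π-electron count: 3 × 2 = 6 from the 3 double-bond units.
6 = 4(1) + 2, which satisfies Hückel's 4n+2 rule.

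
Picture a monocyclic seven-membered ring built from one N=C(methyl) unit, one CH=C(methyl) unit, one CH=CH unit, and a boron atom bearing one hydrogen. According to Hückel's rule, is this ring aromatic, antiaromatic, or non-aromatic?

Aromatic

Check conjugation: every atom in a ring double bond is sp² and brings one electron to the p orbital; the doubly-bonded nitrogens are pyridine-type — their lone pairs lie in the ring plane, leaving one electron in the p orbital; the boron has an empty p orbital — every position has a p orbital, so the cyclic π system is continuous.
π-electron count: 3 × 2 = 6 from the double-bond units + 0 from the BH atom = 6.
That gives a 4n+2 count (6, n = 1).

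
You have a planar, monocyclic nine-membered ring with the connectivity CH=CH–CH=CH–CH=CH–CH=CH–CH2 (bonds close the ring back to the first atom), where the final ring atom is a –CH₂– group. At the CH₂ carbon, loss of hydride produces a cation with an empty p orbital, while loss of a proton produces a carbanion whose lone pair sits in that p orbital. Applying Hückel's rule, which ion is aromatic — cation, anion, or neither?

In either ion the ring is fully conjugated: every atom, including the new sp² carbon, supplies a p orbital.
Cation: 4 × 2 + 0 = 8 π electrons → 4(2), antiaromatic.
Anion: 4 × 2 + 2 = 10 π electrons → 4(2)+2, aromatic.

The anion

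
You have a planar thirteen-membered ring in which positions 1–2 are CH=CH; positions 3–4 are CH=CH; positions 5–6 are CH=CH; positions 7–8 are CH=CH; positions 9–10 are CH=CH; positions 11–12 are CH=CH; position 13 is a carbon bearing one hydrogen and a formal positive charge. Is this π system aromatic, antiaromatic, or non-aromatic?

Antiaromatic

The p orbitals form a continuous loop: each doubly-bonded ring atom is sp² with one p-orbital electron; the carbocation has an empty p orbital. The ring is fully conjugated.
π-electron count: 6 × 2 = 12 from the double-bond units + 0 from the CH(+) atom = 12.
A 4n π count (12, n = 3) in a planar conjugated ring means antiaromatic.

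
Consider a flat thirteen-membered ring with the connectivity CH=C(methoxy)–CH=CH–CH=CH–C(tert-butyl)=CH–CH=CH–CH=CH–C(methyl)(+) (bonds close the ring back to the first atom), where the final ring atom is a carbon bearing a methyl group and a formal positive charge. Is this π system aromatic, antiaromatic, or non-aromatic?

Antiaromatic

All ring atoms are sp² and supply a p orbital to the ring (the double-bond atoms are sp², each contributing one p electron; the carbocation has an empty p orbital); the conjugation is uninterrupted.
Counting π electrons: 6 × 2 = 12 from the double-bond units + 0 from the C(methyl)(+) atom = 12.
With 12 = 4·3 π electrons, Hückel's rule classifies the planar ring as antiaromatic.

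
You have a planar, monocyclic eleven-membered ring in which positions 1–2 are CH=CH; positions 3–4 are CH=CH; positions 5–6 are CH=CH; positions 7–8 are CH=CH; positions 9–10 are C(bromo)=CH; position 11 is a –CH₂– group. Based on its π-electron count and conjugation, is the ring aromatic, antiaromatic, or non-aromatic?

At the CH2 position, the tetrahedral CH₂ carbon is sp³ and has no p orbital in the ring π system; the ring's p-orbital overlap is broken there.
Broken conjugation rules out both aromaticity and antiaromaticity.

Non-aromatic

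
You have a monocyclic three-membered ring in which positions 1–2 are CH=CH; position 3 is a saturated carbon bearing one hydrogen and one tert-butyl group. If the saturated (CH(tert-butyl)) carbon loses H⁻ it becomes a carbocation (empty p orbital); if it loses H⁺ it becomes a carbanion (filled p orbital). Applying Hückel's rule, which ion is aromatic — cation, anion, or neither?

The cation

In both ions every ring atom is sp² and contributes a p orbital, so both rings are fully conjugated.
Cation: 1 × 2 + 0 = 2 π electrons → 4(0)+2, aromatic.
Anion: 1 × 2 + 2 = 4 π electrons → 4(1), antiaromatic.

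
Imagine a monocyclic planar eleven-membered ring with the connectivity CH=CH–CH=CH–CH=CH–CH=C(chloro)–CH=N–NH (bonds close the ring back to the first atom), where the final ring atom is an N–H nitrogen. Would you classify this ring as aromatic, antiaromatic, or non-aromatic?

Antiaromatic

The p orbitals form a continuous loop: each doubly-bonded ring atom is sp² with one p-orbital electron; each sp² =N– keeps its lone pair in-plane and puts one electron into the π system; the pyrrole-type nitrogen donates its lone pair from the p orbital. The ring is fully conjugated.
Adding the contributions, 5 × 2 = 10 from the double-bond units + 2 from the NH atom = 12.
A 4n π count (12, n = 3) in a planar conjugated ring means antiaromatic.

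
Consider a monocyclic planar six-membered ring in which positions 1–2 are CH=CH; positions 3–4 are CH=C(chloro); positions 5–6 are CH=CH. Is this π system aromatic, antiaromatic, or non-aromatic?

Aromatic

All ring atoms are sp² and supply a p orbital to the ring (each doubly-bonded ring atom is sp² with one p-orbital electron); the conjugation is uninterrupted.
π-electron count: 3 × 2 = 6 from the 3 double-bond units.
Since 6 = 4·1 + 2, the ring meets the 4n+2 criterion.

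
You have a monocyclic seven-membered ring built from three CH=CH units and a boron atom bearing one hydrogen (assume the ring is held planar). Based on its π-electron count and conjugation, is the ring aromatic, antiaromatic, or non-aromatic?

Every ring atom contributes a p orbital perpendicular to the ring (each doubly-bonded ring atom is sp² with one p-orbital electron; the boron has an empty p orbital), so the π system is cyclic and fully conjugated.
π-electron count: 3 × 2 = 6 from the double-bond units + 0 from the BH atom = 6.
With 6 π electrons (n = 1), the Hückel 4n+2 condition holds.

Aromatic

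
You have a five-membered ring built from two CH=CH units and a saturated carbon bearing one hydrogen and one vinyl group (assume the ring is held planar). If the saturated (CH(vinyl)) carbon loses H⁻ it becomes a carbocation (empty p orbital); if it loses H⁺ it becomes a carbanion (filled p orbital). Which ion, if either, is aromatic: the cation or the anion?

Both ions have a continuous loop of p orbitals — each ring atom is sp².
Cation: 2 × 2 + 0 = 4 π electrons → 4(1), antiaromatic.
Anion: 2 × 2 + 2 = 6 π electrons → 4(1)+2, aromatic.

The anion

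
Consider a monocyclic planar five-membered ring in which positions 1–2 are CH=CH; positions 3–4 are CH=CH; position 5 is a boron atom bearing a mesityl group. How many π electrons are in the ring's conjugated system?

Every ring atom contributes a p orbital perpendicular to the ring (the double-bond atoms are sp², each contributing one p electron; the boron has an empty p orbital), so the π system is cyclic and fully conjugated.
Counting π electrons: 2 × 2 = 4 from the double-bond units + 0 from the B(mesityl) atom = 4.

4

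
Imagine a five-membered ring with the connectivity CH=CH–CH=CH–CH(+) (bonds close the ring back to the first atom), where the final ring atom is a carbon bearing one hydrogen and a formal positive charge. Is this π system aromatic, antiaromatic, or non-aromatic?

Antiaromatic

The p orbitals form a continuous loop: each doubly-bonded ring atom is sp² with one p-orbital electron; the carbocation has an empty p orbital. The ring is fully conjugated.
Tallying contributions gives 2 × 2 = 4 from the double-bond units + 0 from the CH(+) atom = 4.
4 is a 4n count (n = 1), so the planar conjugated ring is antiaromatic.
(This ring is the cyclopentadienyl cation.)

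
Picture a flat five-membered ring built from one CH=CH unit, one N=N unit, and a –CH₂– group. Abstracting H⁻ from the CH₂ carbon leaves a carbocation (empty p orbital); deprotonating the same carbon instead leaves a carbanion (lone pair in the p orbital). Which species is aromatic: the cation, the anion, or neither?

In either ion the ring is fully conjugated: every atom, including the new sp² carbon, supplies a p orbital.
Cation: 2 × 2 + 0 = 4 π electrons → 4(1), antiaromatic.
Anion: 2 × 2 + 2 = 6 π electrons → 4(1)+2, aromatic.

The anion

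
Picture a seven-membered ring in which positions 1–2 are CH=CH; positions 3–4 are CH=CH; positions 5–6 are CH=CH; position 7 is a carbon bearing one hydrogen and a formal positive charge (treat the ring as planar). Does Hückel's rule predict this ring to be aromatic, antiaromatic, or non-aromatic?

Check conjugation: each doubly-bonded ring atom is sp² with one p-orbital electron; the carbocation has an empty p orbital — every position has a p orbital, so the cyclic π system is continuous.
π-electron count: 3 × 2 = 6 from the double-bond units + 0 from the CH(+) atom = 6.
6 = 4(1) + 2, which satisfies Hückel's 4n+2 rule.

Aromatic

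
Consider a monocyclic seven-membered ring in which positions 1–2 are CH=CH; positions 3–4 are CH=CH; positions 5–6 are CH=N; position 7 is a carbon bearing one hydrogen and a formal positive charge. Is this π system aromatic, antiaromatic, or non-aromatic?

Every ring atom contributes a p orbital perpendicular to the ring (every atom in a ring double bond is sp² and brings one electron to the p orbital; the doubly-bonded nitrogens are pyridine-type — their lone pairs lie in the ring plane, leaving one electron in the p orbital; the carbocation has an empty p orbital), so the π system is cyclic and fully conjugated.
Adding the contributions, 3 × 2 = 6 from the double-bond units + 0 from the CH(+) atom = 6.
Since 6 = 4·1 + 2, the ring meets the 4n+2 criterion.

Aromatic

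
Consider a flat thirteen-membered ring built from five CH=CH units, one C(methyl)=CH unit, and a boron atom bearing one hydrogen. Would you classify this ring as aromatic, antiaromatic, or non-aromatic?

Antiaromatic

Every ring atom contributes a p orbital perpendicular to the ring (each doubly-bonded ring atom is sp² with one p-orbital electron; the boron has an empty p orbital), so the π system is cyclic and fully conjugated.
Adding the contributions, 6 × 2 = 12 from the double-bond units + 0 from the BH atom = 12.
With 12 = 4·3 π electrons, Hückel's rule classifies the planar ring as antiaromatic.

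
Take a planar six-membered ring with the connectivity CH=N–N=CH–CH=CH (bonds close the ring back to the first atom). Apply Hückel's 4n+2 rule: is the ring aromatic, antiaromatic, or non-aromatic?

Aromatic

The p orbitals form a continuous loop: every atom in a ring double bond is sp² and brings one electron to the p orbital; the doubly-bonded nitrogens are pyridine-type — their lone pairs lie in the ring plane, leaving one electron in the p orbital. The ring is fully conjugated.
Adding the contributions, 3 × 2 = 6 from the 3 double-bond units.
6 = 4(1) + 2, which satisfies Hückel's 4n+2 rule.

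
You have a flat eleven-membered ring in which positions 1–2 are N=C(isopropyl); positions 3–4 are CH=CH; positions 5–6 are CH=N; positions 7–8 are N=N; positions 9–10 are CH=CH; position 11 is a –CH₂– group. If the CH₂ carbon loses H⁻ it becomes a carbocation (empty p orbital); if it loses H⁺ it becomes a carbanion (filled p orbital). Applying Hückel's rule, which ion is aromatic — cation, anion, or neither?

In both ions every ring atom is sp² and contributes a p orbital, so both rings are fully conjugated.
Cation: 5 × 2 + 0 = 10 π electrons → 4(2)+2, aromatic.
Anion: 5 × 2 + 2 = 12 π electrons → 4(3), antiaromatic.

The cation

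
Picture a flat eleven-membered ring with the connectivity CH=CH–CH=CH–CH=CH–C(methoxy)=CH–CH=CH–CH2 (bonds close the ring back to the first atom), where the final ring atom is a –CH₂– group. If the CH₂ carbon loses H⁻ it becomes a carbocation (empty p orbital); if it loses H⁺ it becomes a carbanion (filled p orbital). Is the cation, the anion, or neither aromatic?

In both ions every ring atom is sp² and contributes a p orbital, so both rings are fully conjugated.
Cation: 5 × 2 + 0 = 10 π electrons → 4(2)+2, aromatic.
Anion: 5 × 2 + 2 = 12 π electrons → 4(3), antiaromatic.

The cation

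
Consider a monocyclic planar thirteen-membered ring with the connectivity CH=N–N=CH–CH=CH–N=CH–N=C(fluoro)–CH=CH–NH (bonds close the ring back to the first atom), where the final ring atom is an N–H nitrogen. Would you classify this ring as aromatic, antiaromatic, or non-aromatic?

Aromatic

Every ring atom contributes a p orbital perpendicular to the ring (the double-bond atoms are sp², each contributing one p electron; the doubly-bonded nitrogens are pyridine-type — their lone pairs lie in the ring plane, leaving one electron in the p orbital; the pyrrole-type nitrogen donates its lone pair from the p orbital), so the π system is cyclic and fully conjugated.
Tallying contributions gives 6 × 2 = 12 from the double-bond units + 2 from the NH atom = 14.
That gives a 4n+2 count (14, n = 3).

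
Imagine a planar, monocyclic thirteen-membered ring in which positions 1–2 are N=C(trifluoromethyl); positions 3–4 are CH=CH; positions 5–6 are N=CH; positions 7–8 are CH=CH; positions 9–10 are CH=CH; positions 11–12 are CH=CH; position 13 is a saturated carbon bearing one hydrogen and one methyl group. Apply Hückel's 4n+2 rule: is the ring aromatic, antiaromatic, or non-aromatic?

At the CH(methyl) position, that saturated carbon is sp³ and has no p orbital in the ring π system; the ring's p-orbital overlap is broken there.
Hückel's rule only applies to fully conjugated rings, so this one is simply non-aromatic.

Non-aromatic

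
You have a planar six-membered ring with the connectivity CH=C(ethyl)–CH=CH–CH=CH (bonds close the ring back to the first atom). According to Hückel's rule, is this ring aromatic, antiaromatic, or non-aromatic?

The p orbitals form a continuous loop: the double-bond atoms are sp², each contributing one p electron. The ring is fully conjugated.
Tallying contributions gives 3 × 2 = 6 from the 3 double-bond units.
With 6 π electrons (n = 1), the Hückel 4n+2 condition holds.

Aromatic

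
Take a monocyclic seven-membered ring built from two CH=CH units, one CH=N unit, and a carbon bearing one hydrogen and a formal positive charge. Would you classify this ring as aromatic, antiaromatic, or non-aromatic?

Aromatic

Check conjugation: the double-bond atoms are sp², each contributing one p electron; the doubly-bonded nitrogens are pyridine-type — their lone pairs lie in the ring plane, leaving one electron in the p orbital; the carbocation has an empty p orbital — every position has a p orbital, so the cyclic π system is continuous.
Counting π electrons: 3 × 2 = 6 from the double-bond units + 0 from the CH(+) atom = 6.
Since 6 = 4·1 + 2, the ring meets the 4n+2 criterion.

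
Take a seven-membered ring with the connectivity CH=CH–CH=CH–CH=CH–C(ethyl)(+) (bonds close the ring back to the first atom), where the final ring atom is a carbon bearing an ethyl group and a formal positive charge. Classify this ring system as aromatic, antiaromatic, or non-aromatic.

Aromatic

All ring atoms are sp² and supply a p orbital to the ring (the double-bond atoms are sp², each contributing one p electron; the carbocation has an empty p orbital); the conjugation is uninterrupted.
Tallying contributions gives 3 × 2 = 6 from the double-bond units + 0 from the C(ethyl)(+) atom = 6.
That gives a 4n+2 count (6, n = 1).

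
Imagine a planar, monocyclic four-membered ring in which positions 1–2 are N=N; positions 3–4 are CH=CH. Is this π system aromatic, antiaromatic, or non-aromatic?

Antiaromatic

All ring atoms are sp² and supply a p orbital to the ring (every atom in a ring double bond is sp² and brings one electron to the p orbital; each =N– nitrogen is pyridine-type (lone pair in the sp² plane, one electron in the p orbital)); the conjugation is uninterrupted.
Adding the contributions, 2 × 2 = 4 from the 2 double-bond units.
With 4 = 4·1 π electrons, Hückel's rule classifies the planar ring as antiaromatic.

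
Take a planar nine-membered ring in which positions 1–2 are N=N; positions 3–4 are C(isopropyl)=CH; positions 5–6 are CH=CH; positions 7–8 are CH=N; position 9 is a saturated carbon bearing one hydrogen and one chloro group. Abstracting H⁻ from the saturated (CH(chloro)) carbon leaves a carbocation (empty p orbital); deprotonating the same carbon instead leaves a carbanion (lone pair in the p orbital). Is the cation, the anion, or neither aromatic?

In both ions every ring atom is sp² and contributes a p orbital, so both rings are fully conjugated.
Cation: 4 × 2 + 0 = 8 π electrons → 4(2), antiaromatic.
Anion: 4 × 2 + 2 = 10 π electrons → 4(2)+2, aromatic.

The anion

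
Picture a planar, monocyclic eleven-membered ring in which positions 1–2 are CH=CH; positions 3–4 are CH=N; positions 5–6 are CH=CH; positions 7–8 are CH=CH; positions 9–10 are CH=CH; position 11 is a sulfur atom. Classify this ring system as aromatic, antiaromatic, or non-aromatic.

Every ring atom contributes a p orbital perpendicular to the ring (each doubly-bonded ring atom is sp² with one p-orbital electron; the doubly-bonded nitrogens are pyridine-type — their lone pairs lie in the ring plane, leaving one electron in the p orbital; the sulfur donates one lone pair from its p orbital), so the π system is cyclic and fully conjugated.
Tallying contributions gives 5 × 2 = 10 from the double-bond units + 2 from the S atom = 12.
With 12 = 4·3 π electrons, Hückel's rule classifies the planar ring as antiaromatic.

Antiaromatic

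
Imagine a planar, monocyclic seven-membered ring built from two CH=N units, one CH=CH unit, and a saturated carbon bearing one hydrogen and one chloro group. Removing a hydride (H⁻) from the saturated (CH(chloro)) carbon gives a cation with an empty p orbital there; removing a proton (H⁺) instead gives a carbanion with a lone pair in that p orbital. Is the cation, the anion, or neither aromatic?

In both ions every ring atom is sp² and contributes a p orbital, so both rings are fully conjugated.
Cation: 3 × 2 + 0 = 6 π electrons → 4(1)+2, aromatic.
Anion: 3 × 2 + 2 = 8 π electrons → 4(2), antiaromatic.

The cation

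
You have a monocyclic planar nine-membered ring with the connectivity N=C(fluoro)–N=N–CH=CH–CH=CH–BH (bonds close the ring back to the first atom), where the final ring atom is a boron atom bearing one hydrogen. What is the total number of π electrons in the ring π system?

8

The p orbitals form a continuous loop: each doubly-bonded ring atom is sp² with one p-orbital electron; each =N– nitrogen is pyridine-type (lone pair in the sp² plane, one electron in the p orbital); the boron has an empty p orbital. The ring is fully conjugated.
Tallying contributions gives 4 × 2 = 8 from the double-bond units + 0 from the BH atom = 8.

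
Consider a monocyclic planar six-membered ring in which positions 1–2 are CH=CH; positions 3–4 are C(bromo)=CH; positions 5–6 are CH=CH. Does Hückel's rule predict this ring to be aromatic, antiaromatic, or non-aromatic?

Aromatic

The p orbitals form a continuous loop: the double-bond atoms are sp², each contributing one p electron. The ring is fully conjugated.
Adding the contributions, 3 × 2 = 6 from the 3 double-bond units.
That gives a 4n+2 count (6, n = 1).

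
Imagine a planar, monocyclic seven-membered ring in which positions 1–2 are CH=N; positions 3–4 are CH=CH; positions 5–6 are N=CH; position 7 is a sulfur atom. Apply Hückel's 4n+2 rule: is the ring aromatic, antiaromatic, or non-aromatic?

The p orbitals form a continuous loop: each doubly-bonded ring atom is sp² with one p-orbital electron; the doubly-bonded nitrogens are pyridine-type — their lone pairs lie in the ring plane, leaving one electron in the p orbital; the sulfur donates one lone pair from its p orbital. The ring is fully conjugated.
π-electron count: 3 × 2 = 6 from the double-bond units + 2 from the S atom = 8.
A 4n π count (8, n = 2) in a planar conjugated ring means antiaromatic.

Antiaromatic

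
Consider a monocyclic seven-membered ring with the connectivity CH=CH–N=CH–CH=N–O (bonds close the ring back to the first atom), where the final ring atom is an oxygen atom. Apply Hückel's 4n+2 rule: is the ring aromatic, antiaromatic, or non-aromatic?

Every ring atom contributes a p orbital perpendicular to the ring (each doubly-bonded ring atom is sp² with one p-orbital electron; each sp² =N– keeps its lone pair in-plane and puts one electron into the π system; the oxygen donates one lone pair from its p orbital), so the π system is cyclic and fully conjugated.
Tallying contributions gives 3 × 2 = 6 from the double-bond units + 2 from the O atom = 8.
A 4n π count (8, n = 2) in a planar conjugated ring means antiaromatic.

Antiaromatic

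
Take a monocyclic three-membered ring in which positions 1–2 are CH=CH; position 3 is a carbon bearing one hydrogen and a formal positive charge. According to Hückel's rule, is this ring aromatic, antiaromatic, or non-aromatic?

Check conjugation: every atom in a ring double bond is sp² and brings one electron to the p orbital; the carbocation has an empty p orbital — every position has a p orbital, so the cyclic π system is continuous.
π-electron count: 1 × 2 = 2 from the double-bond unit + 0 from the CH(+) atom = 2.
With 2 π electrons (n = 0), the Hückel 4n+2 condition holds.
This is the cyclopropenyl cation.

Aromatic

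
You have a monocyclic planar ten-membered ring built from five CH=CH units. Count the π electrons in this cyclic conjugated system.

10

All ring atoms are sp² and supply a p orbital to the ring (each doubly-bonded ring atom is sp² with one p-orbital electron); the conjugation is uninterrupted.
π-electron count: 5 × 2 = 10 from the 5 double-bond units.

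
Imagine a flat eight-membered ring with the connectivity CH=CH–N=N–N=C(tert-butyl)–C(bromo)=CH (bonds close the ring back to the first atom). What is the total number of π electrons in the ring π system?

8

Every ring atom contributes a p orbital perpendicular to the ring (every atom in a ring double bond is sp² and brings one electron to the p orbital; each =N– nitrogen is pyridine-type (lone pair in the sp² plane, one electron in the p orbital)), so the π system is cyclic and fully conjugated.
Counting π electrons: 4 × 2 = 8 from the 4 double-bond units.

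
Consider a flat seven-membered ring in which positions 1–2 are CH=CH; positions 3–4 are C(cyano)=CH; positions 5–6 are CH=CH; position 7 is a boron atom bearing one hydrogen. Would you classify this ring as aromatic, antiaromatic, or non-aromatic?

Aromatic

The p orbitals form a continuous loop: every atom in a ring double bond is sp² and brings one electron to the p orbital; the boron has an empty p orbital. The ring is fully conjugated.
π-electron count: 3 × 2 = 6 from the double-bond units + 0 from the BH atom = 6.
6 = 4(1) + 2, which satisfies Hückel's 4n+2 rule.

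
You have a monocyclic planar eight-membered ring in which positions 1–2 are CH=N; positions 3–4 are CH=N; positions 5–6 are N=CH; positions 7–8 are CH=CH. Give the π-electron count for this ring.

Check conjugation: each doubly-bonded ring atom is sp² with one p-orbital electron; each =N– nitrogen is pyridine-type (lone pair in the sp² plane, one electron in the p orbital) — every position has a p orbital, so the cyclic π system is continuous.
Counting π electrons: 4 × 2 = 8 from the 4 double-bond units.

8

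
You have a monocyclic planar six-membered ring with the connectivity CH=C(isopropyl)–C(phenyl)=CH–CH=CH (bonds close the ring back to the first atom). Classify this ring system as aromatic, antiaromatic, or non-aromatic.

Every ring atom contributes a p orbital perpendicular to the ring (every atom in a ring double bond is sp² and brings one electron to the p orbital), so the π system is cyclic and fully conjugated.
Counting π electrons: 3 × 2 = 6 from the 3 double-bond units.
6 = 4(1) + 2, which satisfies Hückel's 4n+2 rule.

Aromatic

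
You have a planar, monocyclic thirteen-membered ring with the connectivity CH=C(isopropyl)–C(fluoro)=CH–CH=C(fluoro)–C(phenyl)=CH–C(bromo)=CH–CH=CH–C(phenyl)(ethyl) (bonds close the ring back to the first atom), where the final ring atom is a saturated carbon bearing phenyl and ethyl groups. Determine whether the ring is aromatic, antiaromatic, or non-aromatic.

Non-aromatic

The C(phenyl)(ethyl) position has four σ bonds — that saturated carbon is sp³ and has no p orbital in the ring π system — so the cyclic conjugation is interrupted.
Without a continuous loop of overlapping p orbitals the Hückel electron count never comes into play.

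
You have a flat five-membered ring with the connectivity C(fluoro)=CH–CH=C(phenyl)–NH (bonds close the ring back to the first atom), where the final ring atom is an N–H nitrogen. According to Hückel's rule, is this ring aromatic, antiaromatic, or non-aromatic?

Aromatic

All ring atoms are sp² and supply a p orbital to the ring (every atom in a ring double bond is sp² and brings one electron to the p orbital; the pyrrole-type nitrogen donates its lone pair from the p orbital); the conjugation is uninterrupted.
Tallying contributions gives 2 × 2 = 4 from the double-bond units + 2 from the NH atom = 6.
That gives a 4n+2 count (6, n = 1).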